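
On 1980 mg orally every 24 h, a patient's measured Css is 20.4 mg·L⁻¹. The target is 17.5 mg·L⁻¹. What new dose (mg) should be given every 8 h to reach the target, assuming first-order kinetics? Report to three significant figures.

With linear kinetics, Css is proportional to dose rate (D/τ) at fixed clearance.
D₂ = D₁ × (Css,target / Css,current) × (τ₂/τ₁) = 1980 × (17.5/20.4) × (8/24) = 566.2 mg

566 mg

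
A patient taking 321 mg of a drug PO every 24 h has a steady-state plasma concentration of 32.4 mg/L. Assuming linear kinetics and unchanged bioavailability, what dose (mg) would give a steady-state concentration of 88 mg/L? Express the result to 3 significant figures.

872 mg

For first-order elimination, Css ∝ F·D/(CL·τ); F and CL are unchanged, so Css ∝ D/τ.
D₂ = D₁ × (Css,target / Css,current) = 321 × 88/32.4 = 871.9 mg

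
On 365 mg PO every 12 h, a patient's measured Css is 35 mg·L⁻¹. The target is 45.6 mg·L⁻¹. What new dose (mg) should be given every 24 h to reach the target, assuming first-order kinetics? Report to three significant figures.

951 mg

With linear kinetics, Css is proportional to dose rate (D/τ) at fixed clearance.
D₂ = D₁ × (Css,target / Css,current) × (τ₂/τ₁) = 365 × (45.6/35) × (24/12) = 951.1 mg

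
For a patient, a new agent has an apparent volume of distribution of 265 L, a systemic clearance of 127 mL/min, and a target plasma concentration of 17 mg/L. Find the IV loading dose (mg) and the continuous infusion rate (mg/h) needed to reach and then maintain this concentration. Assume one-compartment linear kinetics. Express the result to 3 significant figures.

(a) 4510 mg; (b) 130 mg/h

LD = Vd · C_target = 265.0 × 17 = 4505 mg
CL = 127 mL/min = 127 × 0.06 = 7.620 L/h
Maintenance: replace elimination → rate = CL × Css = 7.620 × 17 = 129.5 mg/h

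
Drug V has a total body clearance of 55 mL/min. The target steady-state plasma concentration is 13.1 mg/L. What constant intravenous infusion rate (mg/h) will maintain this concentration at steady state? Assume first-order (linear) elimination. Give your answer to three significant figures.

43.2 mg/h

Convert clearance: 55 mL/min × 60 min/h ÷ 1000 mL/L = 3.300 L/h
At steady state, infusion rate equals elimination rate: rate in = CL × Css.
Infusion rate = CL · Css = 3.300 L/h × 13.1 mg/L = 43.23 mg/h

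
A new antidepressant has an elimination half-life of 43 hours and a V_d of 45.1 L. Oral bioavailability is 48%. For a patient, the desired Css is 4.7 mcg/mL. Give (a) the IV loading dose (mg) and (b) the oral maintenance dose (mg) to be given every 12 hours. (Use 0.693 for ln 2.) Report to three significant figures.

LD = Vd × C = 45.10 × 4.7 = 212.0 mg
CL = 0.693 × Vd / t½ = 0.693 × 45.10 / 43 = 0.7268 L/h
D = CL × Css × τ / F = 0.7268 × 4.7 × 12 / 0.48 = 85.40 mg

(a) 212 mg; (b) 85.4 mg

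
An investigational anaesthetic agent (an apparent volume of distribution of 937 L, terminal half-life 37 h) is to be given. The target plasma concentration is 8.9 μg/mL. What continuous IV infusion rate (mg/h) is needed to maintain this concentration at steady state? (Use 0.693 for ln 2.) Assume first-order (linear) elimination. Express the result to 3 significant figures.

156 mg/h

CL = ln 2 · Vd / t½ = 0.693 × 937.0 / 37 = 17.55 L/h
Infusion rate = CL × Css = 17.55 × 8.9 = 156.2 mg/h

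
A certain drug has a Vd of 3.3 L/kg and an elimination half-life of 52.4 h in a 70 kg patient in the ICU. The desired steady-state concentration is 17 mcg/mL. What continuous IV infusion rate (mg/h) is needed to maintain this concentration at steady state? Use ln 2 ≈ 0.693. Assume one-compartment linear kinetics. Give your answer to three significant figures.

Total Vd = 3.3 × 70 = 231.0 L
CL = ln 2 · Vd / t½ = 0.693 × 231.0 / 52.4 = 3.055 L/h
Infusion rate = CL × Css = 3.055 × 17 = 51.94 mg/h

51.9 mg/h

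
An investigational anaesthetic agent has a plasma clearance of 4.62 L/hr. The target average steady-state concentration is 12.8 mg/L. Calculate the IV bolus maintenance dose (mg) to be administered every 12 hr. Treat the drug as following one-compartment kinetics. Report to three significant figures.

D = CL × Css × τ = 4.620 × 12.8 × 12 = 709.6 mg

710 mg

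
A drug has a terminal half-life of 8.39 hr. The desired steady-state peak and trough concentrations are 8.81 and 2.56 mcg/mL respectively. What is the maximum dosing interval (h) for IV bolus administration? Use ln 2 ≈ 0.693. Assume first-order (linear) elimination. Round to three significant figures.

k = 0.693 / t½ = 0.693 / 8.39 = 0.08260 h⁻¹
Between IV bolus doses, concentration decays as C = C₀·e^(−kτ), so C_peak/C_trough = e^(kτ).
τ_max = ln(C_peak/C_trough) / k = ln(8.81/2.56) / 0.08260 = 1.236 / 0.08260 = 14.96 h

15.0 h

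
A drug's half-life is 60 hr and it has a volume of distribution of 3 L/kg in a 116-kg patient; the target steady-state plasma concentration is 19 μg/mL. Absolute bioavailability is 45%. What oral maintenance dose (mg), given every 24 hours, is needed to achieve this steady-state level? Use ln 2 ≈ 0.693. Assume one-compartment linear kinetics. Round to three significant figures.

Vd(total) = 116 kg × 3 L/kg = 348.0 L
k = 0.693/60 = 0.01155 h⁻¹, so CL = k·Vd = 0.01155 × 348.0 = 4.019 L/h
D = CL × Css × τ / F = 4.019 × 19 × 24 / 0.45 = 4073 mg

4070 mg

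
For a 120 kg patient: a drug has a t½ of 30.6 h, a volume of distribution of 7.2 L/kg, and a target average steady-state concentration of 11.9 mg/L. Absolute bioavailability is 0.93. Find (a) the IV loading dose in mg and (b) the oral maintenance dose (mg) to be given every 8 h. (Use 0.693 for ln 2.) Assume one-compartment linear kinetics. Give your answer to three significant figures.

(a) 10300 mg; (b) 2000 mg

Total Vd = 7.2 × 120 = 864.0 L
LD = Vd × C = 864.0 × 11.9 = 10280 mg
CL = 0.693 × Vd / t½ = 0.693 × 864.0 / 30.6 = 19.57 L/h
D = CL × Css × τ / F = 19.57 × 11.9 × 8 / 0.93 = 2003 mg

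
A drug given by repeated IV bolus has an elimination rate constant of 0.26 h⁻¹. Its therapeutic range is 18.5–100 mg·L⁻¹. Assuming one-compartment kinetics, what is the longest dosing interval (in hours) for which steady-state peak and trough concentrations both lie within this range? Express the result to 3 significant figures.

Between IV bolus doses, concentration decays as C = C₀·e^(−kτ), so C_peak/C_trough = e^(kτ).
τ_max = ln(C_peak/C_trough) / k = ln(100/18.5) / 0.2600 = 1.687 / 0.2600 = 6.488 h

6.49 h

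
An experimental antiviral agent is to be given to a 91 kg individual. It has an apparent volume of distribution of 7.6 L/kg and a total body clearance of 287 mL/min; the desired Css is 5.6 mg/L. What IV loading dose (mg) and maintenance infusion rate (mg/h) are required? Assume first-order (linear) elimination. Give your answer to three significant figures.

(a) 3870 mg; (b) 96.4 mg/h

Vd = 7.6 L/kg × 91 kg = 691.6 L
LD = Vd · C_target = 691.6 × 5.6 = 3873 mg
Convert clearance: 287 mL/min × 60 min/h ÷ 1000 mL/L = 17.22 L/h
Infusion rate = 17.22 L/h × 5.6 mg/L = 96.43 mg/h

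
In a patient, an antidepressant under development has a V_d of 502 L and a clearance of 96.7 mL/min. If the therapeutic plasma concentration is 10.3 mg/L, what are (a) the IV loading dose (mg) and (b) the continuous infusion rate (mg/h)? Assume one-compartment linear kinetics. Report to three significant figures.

Loading: fill Vd to C_target → 502.0 L × 10.3 mg/L = 5171 mg
CL = 96.7 mL/min × 60/1000 = 5.802 L/h
Maintenance: replace elimination → rate = CL × Css = 5.802 × 10.3 = 59.76 mg/h

(a) 5170 mg; (b) 59.8 mg/h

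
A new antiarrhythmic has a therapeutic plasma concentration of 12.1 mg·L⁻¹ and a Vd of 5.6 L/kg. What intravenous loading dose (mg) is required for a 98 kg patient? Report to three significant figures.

6640 mg

Vd = 5.6 L/kg × 98 kg = 548.8 L
LD = Vd × C = 548.8 × 12.10 = 6640 mg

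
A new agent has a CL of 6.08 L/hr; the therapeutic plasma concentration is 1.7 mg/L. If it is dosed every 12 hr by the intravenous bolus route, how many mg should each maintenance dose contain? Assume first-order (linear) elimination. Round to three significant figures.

D = CL × Css × τ = 6.080 × 1.7 × 12 = 124.0 mg

124 mg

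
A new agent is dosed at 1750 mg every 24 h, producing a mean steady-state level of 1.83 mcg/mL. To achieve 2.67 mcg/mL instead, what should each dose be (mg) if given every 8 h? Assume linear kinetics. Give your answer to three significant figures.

For first-order elimination, Css ∝ F·D/(CL·τ); F and CL are unchanged, so Css ∝ D/τ.
D₂ = D₁ × (Css,target / Css,current) × (τ₂/τ₁) = 1750 × (2.67/1.83) × (8/24) = 851.1 mg

851 mg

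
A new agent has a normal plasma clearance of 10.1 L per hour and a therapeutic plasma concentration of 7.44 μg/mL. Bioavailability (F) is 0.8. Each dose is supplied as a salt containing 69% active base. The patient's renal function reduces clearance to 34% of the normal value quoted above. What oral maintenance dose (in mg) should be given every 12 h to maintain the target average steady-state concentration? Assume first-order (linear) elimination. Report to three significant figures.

555 mg

Patient clearance = 0.34 × 10.10 = 3.434 L/h
D = CL × Css × τ / F / S = 3.434 × 7.44 × 12 / 0.8 / 0.69 = 555.4 mg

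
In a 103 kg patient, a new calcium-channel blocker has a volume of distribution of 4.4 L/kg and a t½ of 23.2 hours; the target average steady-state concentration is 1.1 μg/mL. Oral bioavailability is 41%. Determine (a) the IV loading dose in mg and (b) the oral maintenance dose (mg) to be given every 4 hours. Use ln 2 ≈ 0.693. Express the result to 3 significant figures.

Total Vd = 4.4 × 103 = 453.2 L
LD = Vd × C = 453.2 × 1.1 = 498.5 mg
CL = 0.693 × Vd / t½ = 0.693 × 453.2 / 23.2 = 13.54 L/h
D = CL × Css × τ / F = 13.54 × 1.1 × 4 / 0.41 = 145.3 mg

(a) 499 mg; (b) 145 mg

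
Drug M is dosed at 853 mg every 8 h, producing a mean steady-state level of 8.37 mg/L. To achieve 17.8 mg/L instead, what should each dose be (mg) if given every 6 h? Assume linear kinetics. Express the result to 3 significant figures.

For first-order elimination, Css ∝ F·D/(CL·τ); F and CL are unchanged, so Css ∝ D/τ.
D₂ = D₁ × (Css,target / Css,current) × (τ₂/τ₁) = 853 × (17.8/8.37) × (6/8) = 1361 mg

1360 mg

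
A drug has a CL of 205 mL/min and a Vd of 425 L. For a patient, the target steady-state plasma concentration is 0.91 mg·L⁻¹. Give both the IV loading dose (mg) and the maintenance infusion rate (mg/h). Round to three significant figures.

(a) 387 mg; (b) 11.2 mg/h

Loading dose = Vd × C = 425.0 × 0.91 = 386.8 mg
CL = 205 mL/min × 60/1000 = 12.30 L/h
Maintenance infusion rate = CL × Css = 12.30 × 0.91 = 11.19 mg/h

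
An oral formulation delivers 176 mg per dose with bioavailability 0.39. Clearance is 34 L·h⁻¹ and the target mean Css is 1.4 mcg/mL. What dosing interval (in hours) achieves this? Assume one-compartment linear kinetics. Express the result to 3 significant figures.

F·D/τ = CL·Css → τ = F·D / (CL·Css).
τ = 0.39 × 176 / (34 × 1.4) = 1.442 h

1.44 h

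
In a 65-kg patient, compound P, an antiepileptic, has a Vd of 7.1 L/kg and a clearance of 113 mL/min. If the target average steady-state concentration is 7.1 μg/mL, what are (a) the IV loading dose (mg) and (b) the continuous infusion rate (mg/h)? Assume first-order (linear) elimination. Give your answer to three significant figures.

(a) 3280 mg; (b) 48.1 mg/h

Vd = 7.1 L/kg × 65 kg = 461.5 L
Loading dose = Vd × C = 461.5 × 7.1 = 3277 mg
CL = 113 mL/min = 113 × 0.06 = 6.780 L/h
Infusion rate = 6.780 L/h × 7.1 mg/L = 48.14 mg/h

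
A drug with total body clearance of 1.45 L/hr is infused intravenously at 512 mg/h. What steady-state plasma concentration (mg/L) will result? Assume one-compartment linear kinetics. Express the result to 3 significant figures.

Css = rate / CL = 512 / 1.450 = 353.1 mg/L

353 mg/L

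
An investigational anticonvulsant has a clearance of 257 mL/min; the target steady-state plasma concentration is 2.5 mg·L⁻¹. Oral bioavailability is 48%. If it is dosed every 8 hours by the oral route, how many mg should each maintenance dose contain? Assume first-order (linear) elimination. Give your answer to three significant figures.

CL = 257 mL/min × 60/1000 = 15.42 L/h
At steady state, dose per interval replaces the amount cleared in that interval: F·D/τ = CL·Css.
D = CL × Css × τ / F = 15.42 × 2.5 × 8 / 0.48 = 642.5 mg

643 mg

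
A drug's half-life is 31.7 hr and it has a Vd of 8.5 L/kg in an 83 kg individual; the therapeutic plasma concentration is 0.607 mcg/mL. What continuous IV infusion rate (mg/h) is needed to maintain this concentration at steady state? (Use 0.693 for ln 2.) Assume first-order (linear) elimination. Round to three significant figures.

Total Vd = 8.5 × 83 = 705.5 L
CL = 0.693 × Vd / t½ = 0.693 × 705.5 / 31.7 = 15.42 L/h
Infusion rate = CL × Css = 15.42 × 0.607 = 9.360 mg/h

9.36 mg/h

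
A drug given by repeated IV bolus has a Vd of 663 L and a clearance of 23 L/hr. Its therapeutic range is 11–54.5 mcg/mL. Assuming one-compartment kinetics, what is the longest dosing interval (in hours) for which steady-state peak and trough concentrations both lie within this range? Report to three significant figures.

k = CL / Vd = 23.00 / 663.0 = 0.03469 h⁻¹
Between IV bolus doses, concentration decays as C = C₀·e^(−kτ), so C_peak/C_trough = e^(kτ).
τ_max = ln(C_peak/C_trough) / k = ln(54.5/11) / 0.03469 = 1.600 / 0.03469 = 46.12 h

46.1 h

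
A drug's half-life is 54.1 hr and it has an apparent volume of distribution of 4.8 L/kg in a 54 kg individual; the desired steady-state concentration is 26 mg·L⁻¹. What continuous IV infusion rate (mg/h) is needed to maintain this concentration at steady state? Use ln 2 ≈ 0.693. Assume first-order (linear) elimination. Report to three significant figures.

86.3 mg/h

Total Vd = 4.8 × 54 = 259.2 L
CL = ln 2 · Vd / t½ = 0.693 × 259.2 / 54.1 = 3.320 L/h
Infusion rate = CL × Css = 3.320 × 26 = 86.32 mg/h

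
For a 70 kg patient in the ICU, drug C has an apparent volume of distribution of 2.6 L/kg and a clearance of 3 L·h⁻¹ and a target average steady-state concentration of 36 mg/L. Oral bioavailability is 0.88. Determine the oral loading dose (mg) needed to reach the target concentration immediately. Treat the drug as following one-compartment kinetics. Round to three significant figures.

Vd = 2.6 L/kg × 70 kg = 182.0 L
The loading dose fills Vd to the target concentration.
LD = Vd × C / F = 182.0 × 36.00 / 0.88 = 7445 mg

7450 mg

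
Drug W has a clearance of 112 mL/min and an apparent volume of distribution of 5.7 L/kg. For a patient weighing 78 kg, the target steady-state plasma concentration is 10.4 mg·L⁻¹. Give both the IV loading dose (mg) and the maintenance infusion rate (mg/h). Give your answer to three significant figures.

Total Vd = 5.7 × 78 = 444.6 L
LD = Vd · C_target = 444.6 × 10.4 = 4624 mg
CL = 112 mL/min × 60/1000 = 6.720 L/h
Maintenance infusion rate = CL × Css = 6.720 × 10.4 = 69.89 mg/h

(a) 4620 mg; (b) 69.9 mg/h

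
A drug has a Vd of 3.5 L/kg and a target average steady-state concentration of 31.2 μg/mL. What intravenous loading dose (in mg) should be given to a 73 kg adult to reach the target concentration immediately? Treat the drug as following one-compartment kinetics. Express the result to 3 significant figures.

Vd = 3.5 L/kg × 73 kg = 255.5 L
The loading dose fills Vd to the target concentration.
LD = Vd × C = 255.5 × 31.20 = 7972 mg

7970 mg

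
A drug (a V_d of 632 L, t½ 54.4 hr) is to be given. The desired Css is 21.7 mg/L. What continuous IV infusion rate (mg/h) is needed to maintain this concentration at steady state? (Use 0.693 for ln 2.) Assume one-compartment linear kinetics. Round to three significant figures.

175 mg/h

k = 0.693/54.4 = 0.01274 h⁻¹, so CL = k·Vd = 0.01274 × 632.0 = 8.052 L/h
Infusion rate = CL × Css = 8.052 × 21.7 = 174.7 mg/h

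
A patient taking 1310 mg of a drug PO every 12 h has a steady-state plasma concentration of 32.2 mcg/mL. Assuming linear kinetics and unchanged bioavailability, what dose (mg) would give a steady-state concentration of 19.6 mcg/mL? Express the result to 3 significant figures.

797 mg

With linear kinetics, Css is proportional to dose rate (D/τ) at fixed clearance.
D₂ = D₁ × (Css,target / Css,current) = 1310 × 19.6/32.2 = 797.4 mg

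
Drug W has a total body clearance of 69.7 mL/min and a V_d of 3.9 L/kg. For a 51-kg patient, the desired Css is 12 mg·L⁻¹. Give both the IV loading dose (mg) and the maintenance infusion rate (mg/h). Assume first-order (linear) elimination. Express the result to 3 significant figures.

(a) 2390 mg; (b) 50.2 mg/h

Total Vd = 3.9 × 51 = 198.9 L
LD = Vd · C_target = 198.9 × 12 = 2387 mg
Convert clearance: 69.7 mL/min × 60 min/h ÷ 1000 mL/L = 4.182 L/h
Maintenance infusion rate = CL × Css = 4.182 × 12 = 50.18 mg/h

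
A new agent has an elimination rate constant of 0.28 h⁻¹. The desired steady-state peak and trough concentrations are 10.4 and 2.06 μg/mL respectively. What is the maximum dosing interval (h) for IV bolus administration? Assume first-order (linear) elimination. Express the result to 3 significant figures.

Between IV bolus doses, concentration decays as C = C₀·e^(−kτ), so C_peak/C_trough = e^(kτ).
τ_max = ln(C_peak/C_trough) / k = ln(10.4/2.06) / 0.2800 = 1.619 / 0.2800 = 5.782 h

5.78 h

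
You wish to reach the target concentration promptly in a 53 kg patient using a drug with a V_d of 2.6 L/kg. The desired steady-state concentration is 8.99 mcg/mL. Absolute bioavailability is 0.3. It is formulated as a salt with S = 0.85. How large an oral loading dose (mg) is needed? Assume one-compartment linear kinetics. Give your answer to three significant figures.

Vd(total) = 53 kg × 2.6 L/kg = 137.8 L
LD = Vd × C / F / S = 137.8 × 8.990 / 0.3 / 0.85 = 4858 mg

4860 mg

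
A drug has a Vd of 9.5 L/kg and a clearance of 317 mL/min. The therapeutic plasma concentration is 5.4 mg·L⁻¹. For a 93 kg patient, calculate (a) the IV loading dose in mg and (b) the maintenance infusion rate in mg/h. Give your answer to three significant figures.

Total Vd = 9.5 × 93 = 883.5 L
LD = Vd · C_target = 883.5 × 5.4 = 4771 mg
CL = 317 mL/min = 317 × 0.06 = 19.02 L/h
Maintenance: replace elimination → rate = CL × Css = 19.02 × 5.4 = 102.7 mg/h

(a) 4770 mg; (b) 103 mg/h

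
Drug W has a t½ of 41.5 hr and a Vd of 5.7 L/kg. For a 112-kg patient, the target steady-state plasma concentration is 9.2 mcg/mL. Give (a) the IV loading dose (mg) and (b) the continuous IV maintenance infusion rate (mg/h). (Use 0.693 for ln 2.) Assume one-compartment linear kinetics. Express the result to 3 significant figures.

Total Vd = 5.7 × 112 = 638.4 L
LD = Vd × C = 638.4 × 9.2 = 5873 mg
CL = 0.693 × Vd / t½ = 0.693 × 638.4 / 41.5 = 10.66 L/h
Infusion rate = CL × Css = 10.66 × 9.2 = 98.07 mg/h

(a) 5870 mg; (b) 98.1 mg/h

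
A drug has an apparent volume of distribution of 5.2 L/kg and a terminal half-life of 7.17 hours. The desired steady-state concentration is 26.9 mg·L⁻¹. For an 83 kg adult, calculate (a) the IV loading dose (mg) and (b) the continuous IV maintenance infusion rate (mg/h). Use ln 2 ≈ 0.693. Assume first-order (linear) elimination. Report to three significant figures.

(a) 11600 mg; (b) 1120 mg/h

Vd = 5.2 L/kg × 83 kg = 431.6 L
LD = Vd × C = 431.6 × 26.9 = 11610 mg
CL = 0.693 × Vd / t½ = 0.693 × 431.6 / 7.17 = 41.72 L/h
Infusion rate = CL × Css = 41.72 × 26.9 = 1122 mg/h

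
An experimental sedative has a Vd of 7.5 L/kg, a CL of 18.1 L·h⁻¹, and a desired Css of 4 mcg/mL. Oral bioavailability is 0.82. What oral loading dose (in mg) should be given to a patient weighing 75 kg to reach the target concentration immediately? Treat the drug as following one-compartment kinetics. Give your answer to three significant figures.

2740 mg

Total Vd = 7.5 × 75 = 562.5 L
LD is governed by Vd — clearance does not enter the loading-dose calculation.
LD = Vd × C / F = 562.5 × 4.000 / 0.82 = 2744 mg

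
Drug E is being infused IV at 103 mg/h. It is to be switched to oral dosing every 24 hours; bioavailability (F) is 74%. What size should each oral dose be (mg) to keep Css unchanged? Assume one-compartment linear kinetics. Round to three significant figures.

3340 mg

To maintain the same Css, the systemic dosing rate must be unchanged: F·D/τ = infusion rate.
D = rate × τ / F = 103 × 24 / 0.74 = 3341 mg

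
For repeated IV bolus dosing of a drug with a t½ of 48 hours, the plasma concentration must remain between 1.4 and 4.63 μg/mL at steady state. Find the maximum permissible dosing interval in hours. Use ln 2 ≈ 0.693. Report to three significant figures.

82.8 h

k = 0.693 / t½ = 0.693 / 48 = 0.01444 h⁻¹
Between IV bolus doses, concentration decays as C = C₀·e^(−kτ), so C_peak/C_trough = e^(kτ).
τ_max = ln(C_peak/C_trough) / k = ln(4.63/1.4) / 0.01444 = 1.196 / 0.01444 = 82.83 h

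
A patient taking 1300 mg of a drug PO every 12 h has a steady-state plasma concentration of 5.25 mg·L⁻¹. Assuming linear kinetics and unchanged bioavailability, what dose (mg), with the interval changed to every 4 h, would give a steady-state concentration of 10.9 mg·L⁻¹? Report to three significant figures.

With linear kinetics, Css is proportional to dose rate (D/τ) at fixed clearance.
D₂ = D₁ × (Css,target / Css,current) × (τ₂/τ₁) = 1300 × (10.9/5.25) × (4/12) = 899.7 mg

900 mg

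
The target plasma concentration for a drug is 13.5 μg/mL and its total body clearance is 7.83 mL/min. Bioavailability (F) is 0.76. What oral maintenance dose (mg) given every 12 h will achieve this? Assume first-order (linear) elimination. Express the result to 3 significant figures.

Convert clearance: 7.83 mL/min × 60 min/h ÷ 1000 mL/L = 0.4698 L/h
D = CL × Css × τ / F = 0.4698 × 13.5 × 12 / 0.76 = 100.1 mg

100 mg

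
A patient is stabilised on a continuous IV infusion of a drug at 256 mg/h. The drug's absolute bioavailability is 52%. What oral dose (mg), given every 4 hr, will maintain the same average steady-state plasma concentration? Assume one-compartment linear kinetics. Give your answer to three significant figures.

To maintain the same Css, the systemic dosing rate must be unchanged: F·D/τ = infusion rate.
D = rate × τ / F = 256 × 4 / 0.52 = 1969 mg

1970 mg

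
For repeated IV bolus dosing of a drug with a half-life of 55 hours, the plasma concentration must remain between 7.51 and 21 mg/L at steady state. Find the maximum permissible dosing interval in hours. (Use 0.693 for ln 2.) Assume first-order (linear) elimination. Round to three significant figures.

81.6 h

k = 0.693 / t½ = 0.693 / 55 = 0.01260 h⁻¹
Between IV bolus doses, concentration decays as C = C₀·e^(−kτ), so C_peak/C_trough = e^(kτ).
τ_max = ln(C_peak/C_trough) / k = ln(21/7.51) / 0.01260 = 1.028 / 0.01260 = 81.59 h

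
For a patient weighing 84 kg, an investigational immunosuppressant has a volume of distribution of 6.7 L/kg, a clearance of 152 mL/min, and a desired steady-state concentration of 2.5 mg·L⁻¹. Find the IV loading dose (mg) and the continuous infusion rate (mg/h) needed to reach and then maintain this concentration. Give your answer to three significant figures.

Total Vd = 6.7 × 84 = 562.8 L
LD = Vd · C_target = 562.8 × 2.5 = 1407 mg
CL = 152 mL/min = 152 × 0.06 = 9.120 L/h
Infusion rate = 9.120 L/h × 2.5 mg/L = 22.80 mg/h

(a) 1410 mg; (b) 22.8 mg/h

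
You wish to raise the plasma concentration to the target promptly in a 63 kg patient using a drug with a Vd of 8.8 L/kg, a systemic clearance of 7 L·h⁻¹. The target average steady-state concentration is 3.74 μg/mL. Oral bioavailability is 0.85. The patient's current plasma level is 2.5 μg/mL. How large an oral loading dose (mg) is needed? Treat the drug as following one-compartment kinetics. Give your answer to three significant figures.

Vd(total) = 63 kg × 8.8 L/kg = 554.4 L
Concentration deficit ΔC = 3.74 − 2.5 = 1.240 mg/L
LD = Vd × ΔC / F = 554.4 × 1.240 / 0.85 = 808.8 mg

809 mg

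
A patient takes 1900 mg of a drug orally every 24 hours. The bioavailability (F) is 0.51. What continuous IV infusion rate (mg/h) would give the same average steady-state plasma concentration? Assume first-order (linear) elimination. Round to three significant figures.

Equivalent systemic input: infusion rate = F·D/τ.
Rate = 0.51 × 1900 / 24 = 40.38 mg/h

40.4 mg/h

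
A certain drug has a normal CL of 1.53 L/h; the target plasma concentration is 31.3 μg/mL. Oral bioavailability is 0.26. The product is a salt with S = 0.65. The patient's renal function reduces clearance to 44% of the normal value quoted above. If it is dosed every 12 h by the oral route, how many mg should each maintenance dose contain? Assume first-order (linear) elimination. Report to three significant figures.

1500 mg

Patient clearance = 0.44 × 1.530 = 0.6732 L/h
At steady state, dose per interval replaces the amount cleared in that interval: F·S·D/τ = CL·Css.
D = CL × Css × τ / F / S = 0.6732 × 31.3 × 12 / 0.26 / 0.65 = 1496 mg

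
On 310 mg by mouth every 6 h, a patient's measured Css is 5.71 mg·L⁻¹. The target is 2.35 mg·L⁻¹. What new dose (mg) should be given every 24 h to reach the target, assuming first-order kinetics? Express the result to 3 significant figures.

For first-order elimination, Css ∝ F·D/(CL·τ); F and CL are unchanged, so Css ∝ D/τ.
D₂ = D₁ × (Css,target / Css,current) × (τ₂/τ₁) = 310 × (2.35/5.71) × (24/6) = 510.3 mg

510 mg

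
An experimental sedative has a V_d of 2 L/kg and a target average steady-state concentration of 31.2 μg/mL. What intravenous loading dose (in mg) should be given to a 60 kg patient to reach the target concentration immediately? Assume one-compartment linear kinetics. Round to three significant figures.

3740 mg

Vd = 2 L/kg × 60 kg = 120.0 L
LD = Vd × C = 120.0 × 31.20 = 3744 mg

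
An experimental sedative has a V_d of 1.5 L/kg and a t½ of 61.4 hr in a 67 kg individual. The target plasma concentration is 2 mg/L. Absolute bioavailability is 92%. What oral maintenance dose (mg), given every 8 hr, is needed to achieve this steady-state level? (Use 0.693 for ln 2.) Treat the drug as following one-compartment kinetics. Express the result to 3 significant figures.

19.7 mg

Total Vd = 1.5 × 67 = 100.5 L
k = 0.693/61.4 = 0.01129 h⁻¹, so CL = k·Vd = 0.01129 × 100.5 = 1.135 L/h
D = CL × Css × τ / F = 1.135 × 2 × 8 / 0.92 = 19.74 mg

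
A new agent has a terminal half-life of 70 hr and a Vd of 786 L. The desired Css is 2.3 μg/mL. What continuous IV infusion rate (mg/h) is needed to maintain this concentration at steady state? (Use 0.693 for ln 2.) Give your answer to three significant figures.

17.9 mg/h

k = 0.693/70 = 0.009900 h⁻¹, so CL = k·Vd = 0.009900 × 786.0 = 7.781 L/h
Infusion rate = CL × Css = 7.781 × 2.3 = 17.90 mg/h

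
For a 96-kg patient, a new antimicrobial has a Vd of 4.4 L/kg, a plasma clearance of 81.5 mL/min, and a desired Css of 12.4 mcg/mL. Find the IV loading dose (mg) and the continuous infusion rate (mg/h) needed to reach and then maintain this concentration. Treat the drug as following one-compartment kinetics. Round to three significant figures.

Total Vd = 4.4 × 96 = 422.4 L
Loading: fill Vd to C_target → 422.4 L × 12.4 mg/L = 5238 mg
Convert clearance: 81.5 mL/min × 60 min/h ÷ 1000 mL/L = 4.890 L/h
Maintenance: replace elimination → rate = CL × Css = 4.890 × 12.4 = 60.64 mg/h

(a) 5240 mg; (b) 60.6 mg/h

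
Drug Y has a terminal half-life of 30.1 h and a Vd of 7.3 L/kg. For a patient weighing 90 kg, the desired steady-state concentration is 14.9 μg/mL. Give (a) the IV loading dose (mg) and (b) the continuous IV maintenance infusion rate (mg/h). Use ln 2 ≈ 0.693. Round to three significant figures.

Vd(total) = 90 kg × 7.3 L/kg = 657.0 L
LD = Vd × C = 657.0 × 14.9 = 9789 mg
CL = 0.693 × Vd / t½ = 0.693 × 657.0 / 30.1 = 15.13 L/h
Infusion rate = CL × Css = 15.13 × 14.9 = 225.4 mg/h

(a) 9790 mg; (b) 225 mg/h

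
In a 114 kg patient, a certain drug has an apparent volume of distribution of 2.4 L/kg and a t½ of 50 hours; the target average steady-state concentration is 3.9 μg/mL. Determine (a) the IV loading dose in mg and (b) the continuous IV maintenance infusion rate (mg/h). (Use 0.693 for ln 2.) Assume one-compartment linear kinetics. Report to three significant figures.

(a) 1070 mg; (b) 14.8 mg/h

Vd = 2.4 L/kg × 114 kg = 273.6 L
LD = Vd × C = 273.6 × 3.9 = 1067 mg
CL = 0.693 × Vd / t½ = 0.693 × 273.6 / 50 = 3.792 L/h
Infusion rate = CL × Css = 3.792 × 3.9 = 14.79 mg/h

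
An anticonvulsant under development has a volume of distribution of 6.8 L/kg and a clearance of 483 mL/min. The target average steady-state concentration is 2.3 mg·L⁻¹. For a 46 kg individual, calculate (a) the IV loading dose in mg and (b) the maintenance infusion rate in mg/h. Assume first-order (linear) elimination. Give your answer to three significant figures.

Vd = 6.8 L/kg × 46 kg = 312.8 L
LD = Vd · C_target = 312.8 × 2.3 = 719.4 mg
Convert clearance: 483 mL/min × 60 min/h ÷ 1000 mL/L = 28.98 L/h
Maintenance: replace elimination → rate = CL × Css = 28.98 × 2.3 = 66.65 mg/h

(a) 719 mg; (b) 66.7 mg/h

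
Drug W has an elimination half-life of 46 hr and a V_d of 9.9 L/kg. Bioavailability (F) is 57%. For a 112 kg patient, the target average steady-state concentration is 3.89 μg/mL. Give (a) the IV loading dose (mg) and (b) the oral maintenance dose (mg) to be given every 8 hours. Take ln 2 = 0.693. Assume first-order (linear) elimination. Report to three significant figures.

Total Vd = 9.9 × 112 = 1109 L
LD = Vd × C = 1109 × 3.89 = 4314 mg
CL = 0.693 × Vd / t½ = 0.693 × 1109 / 46 = 16.71 L/h
D = CL × Css × τ / F = 16.71 × 3.89 × 8 / 0.57 = 912.3 mg

(a) 4310 mg; (b) 912 mg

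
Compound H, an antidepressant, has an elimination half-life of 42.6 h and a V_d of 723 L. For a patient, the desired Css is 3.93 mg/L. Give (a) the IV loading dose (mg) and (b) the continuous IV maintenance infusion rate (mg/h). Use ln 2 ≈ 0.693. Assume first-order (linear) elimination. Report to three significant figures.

LD = Vd × C = 723.0 × 3.93 = 2841 mg
CL = 0.693 × Vd / t½ = 0.693 × 723.0 / 42.6 = 11.76 L/h
Infusion rate = CL × Css = 11.76 × 3.93 = 46.22 mg/h

(a) 2840 mg; (b) 46.2 mg/h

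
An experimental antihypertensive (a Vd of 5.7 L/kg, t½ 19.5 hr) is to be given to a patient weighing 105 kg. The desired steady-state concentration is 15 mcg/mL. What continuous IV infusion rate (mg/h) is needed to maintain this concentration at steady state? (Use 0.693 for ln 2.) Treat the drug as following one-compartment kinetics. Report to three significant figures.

Total Vd = 5.7 × 105 = 598.5 L
CL = 0.693 × Vd / t½ = 0.693 × 598.5 / 19.5 = 21.27 L/h
Infusion rate = CL × Css = 21.27 × 15 = 319.1 mg/h

319 mg/h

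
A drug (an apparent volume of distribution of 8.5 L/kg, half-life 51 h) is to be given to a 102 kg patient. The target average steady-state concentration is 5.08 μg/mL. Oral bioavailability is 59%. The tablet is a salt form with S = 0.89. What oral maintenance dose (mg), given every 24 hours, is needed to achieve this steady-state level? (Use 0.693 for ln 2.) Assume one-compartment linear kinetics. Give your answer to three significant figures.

2740 mg

Total Vd = 8.5 × 102 = 867.0 L
CL = 0.693 × Vd / t½ = 0.693 × 867.0 / 51 = 11.78 L/h
D = CL × Css × τ / F / S = 11.78 × 5.08 × 24 / 0.59 / 0.89 = 2735 mg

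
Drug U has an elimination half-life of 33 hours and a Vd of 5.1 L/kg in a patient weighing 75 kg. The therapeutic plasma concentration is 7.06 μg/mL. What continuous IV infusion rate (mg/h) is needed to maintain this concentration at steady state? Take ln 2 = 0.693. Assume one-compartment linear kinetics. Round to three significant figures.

Total Vd = 5.1 × 75 = 382.5 L
CL = 0.693 × Vd / t½ = 0.693 × 382.5 / 33 = 8.033 L/h
Infusion rate = CL × Css = 8.033 × 7.06 = 56.71 mg/h

56.7 mg/h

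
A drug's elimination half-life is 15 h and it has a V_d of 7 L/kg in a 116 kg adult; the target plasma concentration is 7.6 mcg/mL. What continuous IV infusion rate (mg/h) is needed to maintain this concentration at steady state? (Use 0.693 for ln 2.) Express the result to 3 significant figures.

285 mg/h

Vd(total) = 116 kg × 7 L/kg = 812.0 L
k = 0.693/15 = 0.04620 h⁻¹, so CL = k·Vd = 0.04620 × 812.0 = 37.51 L/h
Infusion rate = CL × Css = 37.51 × 7.6 = 285.1 mg/h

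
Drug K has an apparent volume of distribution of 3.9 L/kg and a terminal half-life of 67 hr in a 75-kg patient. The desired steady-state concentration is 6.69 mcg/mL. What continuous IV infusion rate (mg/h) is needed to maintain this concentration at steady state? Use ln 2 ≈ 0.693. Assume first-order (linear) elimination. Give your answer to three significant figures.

20.2 mg/h

Vd(total) = 75 kg × 3.9 L/kg = 292.5 L
k = 0.693/67 = 0.01034 h⁻¹, so CL = k·Vd = 0.01034 × 292.5 = 3.024 L/h
Infusion rate = CL × Css = 3.024 × 6.69 = 20.23 mg/h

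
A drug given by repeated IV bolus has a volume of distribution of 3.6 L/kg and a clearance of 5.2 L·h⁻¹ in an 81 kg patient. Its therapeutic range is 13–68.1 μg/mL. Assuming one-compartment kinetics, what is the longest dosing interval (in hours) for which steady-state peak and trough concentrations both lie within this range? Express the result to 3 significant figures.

92.9 h

Total Vd = 3.6 × 81 = 291.6 L
k = CL / Vd = 5.200 / 291.6 = 0.01783 h⁻¹
Between IV bolus doses, concentration decays as C = C₀·e^(−kτ), so C_peak/C_trough = e^(kτ).
τ_max = ln(C_peak/C_trough) / k = ln(68.1/13) / 0.01783 = 1.656 / 0.01783 = 92.88 h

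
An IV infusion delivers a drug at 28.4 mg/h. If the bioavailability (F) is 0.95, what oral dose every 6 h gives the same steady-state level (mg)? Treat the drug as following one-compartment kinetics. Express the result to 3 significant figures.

179 mg

To maintain the same Css, the systemic dosing rate must be unchanged: F·D/τ = infusion rate.
D = rate × τ / F = 28.4 × 6 / 0.95 = 179.4 mg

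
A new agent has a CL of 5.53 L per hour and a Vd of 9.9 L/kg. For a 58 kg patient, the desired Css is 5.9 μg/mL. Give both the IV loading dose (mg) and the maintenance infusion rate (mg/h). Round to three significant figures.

(a) 3390 mg; (b) 32.6 mg/h

Vd(total) = 58 kg × 9.9 L/kg = 574.2 L
Loading: fill Vd to C_target → 574.2 L × 5.9 mg/L = 3388 mg
Maintenance: replace elimination → rate = CL × Css = 5.530 × 5.9 = 32.63 mg/h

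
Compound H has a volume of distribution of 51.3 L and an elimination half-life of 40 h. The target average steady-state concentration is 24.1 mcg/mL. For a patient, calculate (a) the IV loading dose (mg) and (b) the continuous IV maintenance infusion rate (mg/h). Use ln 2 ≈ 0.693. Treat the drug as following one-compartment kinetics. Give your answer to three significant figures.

LD = Vd × C = 51.30 × 24.1 = 1236 mg
CL = 0.693 × Vd / t½ = 0.693 × 51.30 / 40 = 0.8888 L/h
Infusion rate = CL × Css = 0.8888 × 24.1 = 21.42 mg/h

(a) 1240 mg; (b) 21.4 mg/h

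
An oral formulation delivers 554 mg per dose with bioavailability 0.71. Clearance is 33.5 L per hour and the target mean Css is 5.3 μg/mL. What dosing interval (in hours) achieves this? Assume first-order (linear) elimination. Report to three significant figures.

2.22 h

F·D/τ = CL·Css → τ = F·D / (CL·Css).
τ = 0.71 × 554 / (33.5 × 5.3) = 2.215 h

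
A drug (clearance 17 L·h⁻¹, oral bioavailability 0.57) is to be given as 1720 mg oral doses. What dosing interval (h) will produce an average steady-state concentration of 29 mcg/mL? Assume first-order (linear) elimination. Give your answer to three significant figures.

F·D/τ = CL·Css → τ = F·D / (CL·Css).
τ = 0.57 × 1720 / (17 × 29) = 1.989 h

1.99 h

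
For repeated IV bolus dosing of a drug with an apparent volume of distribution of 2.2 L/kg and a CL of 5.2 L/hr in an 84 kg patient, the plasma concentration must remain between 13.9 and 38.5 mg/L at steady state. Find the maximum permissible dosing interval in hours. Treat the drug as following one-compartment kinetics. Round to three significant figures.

Vd(total) = 84 kg × 2.2 L/kg = 184.8 L
k = CL / Vd = 5.200 / 184.8 = 0.02814 h⁻¹
Between IV bolus doses, concentration decays as C = C₀·e^(−kτ), so C_peak/C_trough = e^(kτ).
τ_max = ln(C_peak/C_trough) / k = ln(38.5/13.9) / 0.02814 = 1.019 / 0.02814 = 36.21 h

36.2 h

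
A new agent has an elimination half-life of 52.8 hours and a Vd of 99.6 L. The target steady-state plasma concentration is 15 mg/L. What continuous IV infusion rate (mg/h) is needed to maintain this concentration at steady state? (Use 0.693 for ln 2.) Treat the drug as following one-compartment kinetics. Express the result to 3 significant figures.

k = 0.693/52.8 = 0.01313 h⁻¹, so CL = k·Vd = 0.01313 × 99.60 = 1.308 L/h
Infusion rate = CL × Css = 1.308 × 15 = 19.62 mg/h

19.6 mg/h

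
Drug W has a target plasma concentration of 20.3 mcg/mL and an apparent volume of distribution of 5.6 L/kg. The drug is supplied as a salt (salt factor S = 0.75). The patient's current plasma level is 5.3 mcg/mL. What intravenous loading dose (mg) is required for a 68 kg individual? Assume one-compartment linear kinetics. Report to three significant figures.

7620 mg

Vd(total) = 68 kg × 5.6 L/kg = 380.8 L
Concentration deficit ΔC = 20.3 − 5.3 = 15.00 mg/L
LD = Vd × ΔC / S = 380.8 × 15.00 / 0.75 = 7616 mg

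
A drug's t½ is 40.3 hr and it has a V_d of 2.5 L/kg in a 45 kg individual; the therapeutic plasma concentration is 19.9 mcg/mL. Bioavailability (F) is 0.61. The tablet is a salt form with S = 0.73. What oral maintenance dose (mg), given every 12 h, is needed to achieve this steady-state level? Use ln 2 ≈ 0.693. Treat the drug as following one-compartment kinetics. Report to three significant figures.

Total Vd = 2.5 × 45 = 112.5 L
CL = 0.693 × Vd / t½ = 0.693 × 112.5 / 40.3 = 1.935 L/h
D = CL × Css × τ / F / S = 1.935 × 19.9 × 12 / 0.61 / 0.73 = 1038 mg

1040 mg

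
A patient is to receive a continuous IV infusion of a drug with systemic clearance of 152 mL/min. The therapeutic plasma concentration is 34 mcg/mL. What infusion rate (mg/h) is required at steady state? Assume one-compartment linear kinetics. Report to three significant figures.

Convert clearance: 152 mL/min × 60 min/h ÷ 1000 mL/L = 9.120 L/h
Rate = CL × Css = 9.120 × 34 = 310.1 mg/h

310 mg/h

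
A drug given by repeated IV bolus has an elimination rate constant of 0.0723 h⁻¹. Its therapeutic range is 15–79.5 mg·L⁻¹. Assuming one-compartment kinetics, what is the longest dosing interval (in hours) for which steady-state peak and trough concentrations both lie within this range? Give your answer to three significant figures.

Between IV bolus doses, concentration decays as C = C₀·e^(−kτ), so C_peak/C_trough = e^(kτ).
τ_max = ln(C_peak/C_trough) / k = ln(79.5/15) / 0.07230 = 1.668 / 0.07230 = 23.07 h

23.1 h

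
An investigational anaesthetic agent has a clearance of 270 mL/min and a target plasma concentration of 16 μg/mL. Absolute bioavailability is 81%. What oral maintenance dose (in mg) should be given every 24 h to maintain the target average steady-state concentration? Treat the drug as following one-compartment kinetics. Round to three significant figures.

CL = 270 mL/min × 60/1000 = 16.20 L/h
At steady state, dose per interval replaces the amount cleared in that interval: F·D/τ = CL·Css.
D = CL × Css × τ / F = 16.20 × 16 × 24 / 0.81 = 7680 mg

7680 mg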